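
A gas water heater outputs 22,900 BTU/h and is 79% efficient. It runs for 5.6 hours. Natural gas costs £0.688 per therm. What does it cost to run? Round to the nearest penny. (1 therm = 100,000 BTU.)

Heat delivered = 22,900 BTU/h × 5.6 h = 128,240 BTU
Gas input = 128,240 / 0.79 = 162,329 BTU
= 162,329 / 100,000 = 1.623 therm
Cost = 1.623 × £0.688/therm = £1.12

£1.12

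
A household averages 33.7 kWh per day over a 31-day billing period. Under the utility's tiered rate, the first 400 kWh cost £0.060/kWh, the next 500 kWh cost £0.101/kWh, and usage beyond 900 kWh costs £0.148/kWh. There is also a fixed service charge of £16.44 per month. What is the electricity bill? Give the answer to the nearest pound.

Usage = 33.7 kWh/day × 31 days = 1044.7 kWh
First 400 kWh × £0.060 = £24.00
Next 500 kWh × £0.101 = £50.50
Remaining 144.7 kWh × £0.148 = £21.42
Energy charge = £95.92; + service £16.44 = £112.36 ≈ £112

£112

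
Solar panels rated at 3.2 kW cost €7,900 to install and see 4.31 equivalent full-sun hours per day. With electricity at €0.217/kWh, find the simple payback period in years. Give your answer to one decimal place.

7.2 years

Daily generation = 3.2 kW × 4.31 h = 13.79 kWh
Annual generation = 13.79 × 365 = 5034.1 kWh
Annual savings = 5034.1 × €0.217 = €1,092.40
Payback = €7,900 / €1,092.40 = 7.23 years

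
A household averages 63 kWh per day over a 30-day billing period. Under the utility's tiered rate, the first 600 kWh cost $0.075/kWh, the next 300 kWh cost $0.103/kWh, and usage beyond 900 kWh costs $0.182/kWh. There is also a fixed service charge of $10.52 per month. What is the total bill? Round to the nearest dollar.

Usage = 63 kWh/day × 30 days = 1890 kWh
First 600 kWh × $0.075 = $45.00
Next 300 kWh × $0.103 = $30.90
Remaining 990 kWh × $0.182 = $180.18
Energy charge = $256.08; + service $10.52 = $266.60 ≈ $267

$267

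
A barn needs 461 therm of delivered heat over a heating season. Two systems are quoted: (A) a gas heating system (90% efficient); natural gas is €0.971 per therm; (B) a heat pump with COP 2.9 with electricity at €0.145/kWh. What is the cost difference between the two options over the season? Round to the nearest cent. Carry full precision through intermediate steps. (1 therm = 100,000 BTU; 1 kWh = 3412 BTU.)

€178.19

Heat load = 461 therm × 100,000 = 46,100,000 BTU
Gas: input = 46,100,000 / 0.90 = 51,222,222 BTU = 512.2 therm → 512.2 × €0.971 = €497.37
Heat pump: 46,100,000 BTU / 3412 = 13,510 kWh heat; / 2.9 = 4,659 kWh in → × €0.145 = €675.56
Difference = |€497.37 − €675.56| = €178.19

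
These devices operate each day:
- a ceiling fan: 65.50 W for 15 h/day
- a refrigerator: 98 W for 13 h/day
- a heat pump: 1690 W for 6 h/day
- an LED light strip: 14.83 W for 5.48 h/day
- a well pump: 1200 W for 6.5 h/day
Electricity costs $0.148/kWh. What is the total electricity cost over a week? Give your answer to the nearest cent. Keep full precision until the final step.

ceiling fan: 65.50 W × 15 h × 7 d = 6,878 Wh = 6.878 kWh
refrigerator: 98 W × 13 h × 7 d = 8,918 Wh = 8.918 kWh
heat pump: 1690 W × 6 h × 7 d = 70,980 Wh = 70.98 kWh
LED light strip: 14.83 W × 5.48 h × 7 d = 569 Wh = 0.5689 kWh
well pump: 1200 W × 6.5 h × 7 d = 54,600 Wh = 54.6 kWh
Total energy = 6.878 + 8.918 + 70.98 + 0.5689 + 54.6 = 141.9 kWh
Cost = 141.9 kWh × $0.148 = $21.01

$21.01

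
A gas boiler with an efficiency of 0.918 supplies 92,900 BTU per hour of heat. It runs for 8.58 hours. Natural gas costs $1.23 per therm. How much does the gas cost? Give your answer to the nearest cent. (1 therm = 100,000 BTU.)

$10.68

Heat delivered = 92,900 BTU/h × 8.58 h = 797,082 BTU
Gas input = 797,082 / 0.918 = 868,281 BTU
= 868,281 / 100,000 = 8.683 therm
Cost = 8.683 × $1.23/therm = $10.68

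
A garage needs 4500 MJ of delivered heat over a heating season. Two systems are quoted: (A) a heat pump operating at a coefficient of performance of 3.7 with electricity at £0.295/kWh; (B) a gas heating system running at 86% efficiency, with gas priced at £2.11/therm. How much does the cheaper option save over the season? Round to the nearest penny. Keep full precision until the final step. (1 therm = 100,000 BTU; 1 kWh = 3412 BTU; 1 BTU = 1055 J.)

Heat load = 4500 MJ = 4,500,000,000 J / 1055 = 4,265,403 BTU
Gas: input = 4,265,403 / 0.86 = 4,959,771 BTU = 49.6 therm → 49.6 × £2.11 = £104.65
Heat pump: 4,265,403 BTU / 3412 = 1,250 kWh heat; / 3.7 = 337.9 kWh in → × £0.295 = £99.67
Difference = |£104.65 − £99.67| = £4.98

£4.98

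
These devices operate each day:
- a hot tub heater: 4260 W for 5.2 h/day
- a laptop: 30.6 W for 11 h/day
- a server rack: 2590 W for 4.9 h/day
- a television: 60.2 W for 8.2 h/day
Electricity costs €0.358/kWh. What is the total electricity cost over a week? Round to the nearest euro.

€89

hot tub heater: 4260 W × 5.2 h × 7 d = 155,064 Wh = 155.1 kWh
laptop: 30.6 W × 11 h × 7 d = 2,356 Wh = 2.356 kWh
server rack: 2590 W × 4.9 h × 7 d = 88,837 Wh = 88.84 kWh
television: 60.2 W × 8.2 h × 7 d = 3,455 Wh = 3.455 kWh
Total energy = 155.1 + 2.356 + 88.84 + 3.455 = 249.7 kWh
Cost = 249.7 kWh × €0.358 = €89.40 ≈ €89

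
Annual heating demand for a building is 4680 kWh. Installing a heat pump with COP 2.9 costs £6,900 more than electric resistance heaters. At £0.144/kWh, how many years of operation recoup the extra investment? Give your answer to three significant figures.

Resistance: 4680 kWh × £0.144 = £673.92/yr
Heat pump: 4680 / 2.9 = 1614 kWh in → × £0.144 = £232.39/yr
Annual savings = £441.53
Payback = £6,900 / £441.53 = 15.6 years

15.6 years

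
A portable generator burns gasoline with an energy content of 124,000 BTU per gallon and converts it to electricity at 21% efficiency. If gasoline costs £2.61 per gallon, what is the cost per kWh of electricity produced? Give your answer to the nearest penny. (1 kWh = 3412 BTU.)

Electrical output per gallon = 124,000 BTU × 0.21 / 3412 BTU/kWh = 7.632 kWh
Cost per kWh = £2.61 / 7.632 kWh = £0.342

£0.34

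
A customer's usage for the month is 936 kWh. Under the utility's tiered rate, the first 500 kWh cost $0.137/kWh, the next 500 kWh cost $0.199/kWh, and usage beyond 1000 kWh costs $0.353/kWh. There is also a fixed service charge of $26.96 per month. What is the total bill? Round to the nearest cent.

First 500 kWh × $0.137 = $68.50
Next 436 kWh × $0.199 = $86.76
Remaining tier: 0 kWh (not reached)
Energy charge = $155.26; + service $26.96 = $182.22

$182.22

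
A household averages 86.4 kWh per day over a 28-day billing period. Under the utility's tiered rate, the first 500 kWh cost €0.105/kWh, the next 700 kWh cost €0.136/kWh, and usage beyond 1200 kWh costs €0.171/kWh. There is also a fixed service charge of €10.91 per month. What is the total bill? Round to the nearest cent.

Usage = 86.4 kWh/day × 28 days = 2419.2 kWh
First 500 kWh × €0.105 = €52.50
Next 700 kWh × €0.136 = €95.20
Remaining 1219.2 kWh × €0.171 = €208.48
Energy charge = €356.18; + service €10.91 = €367.09

€367.09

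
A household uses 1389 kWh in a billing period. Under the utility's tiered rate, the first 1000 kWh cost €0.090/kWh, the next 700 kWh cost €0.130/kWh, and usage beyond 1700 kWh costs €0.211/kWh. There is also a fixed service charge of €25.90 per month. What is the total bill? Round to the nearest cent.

€166.47

First 1000 kWh × €0.090 = €90.00
Next 389 kWh × €0.130 = €50.57
Remaining tier: 0 kWh (not reached)
Energy charge = €140.57; + service €25.90 = €166.47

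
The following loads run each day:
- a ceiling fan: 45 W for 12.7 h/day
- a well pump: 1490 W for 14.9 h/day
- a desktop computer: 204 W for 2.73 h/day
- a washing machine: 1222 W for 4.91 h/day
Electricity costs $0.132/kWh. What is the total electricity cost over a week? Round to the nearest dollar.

$27

ceiling fan: 45 W × 12.7 h × 7 d = 4,000 Wh = 4 kWh
well pump: 1490 W × 14.9 h × 7 d = 155,407 Wh = 155.4 kWh
desktop computer: 204 W × 2.73 h × 7 d = 3,898 Wh = 3.898 kWh
washing machine: 1222 W × 4.91 h × 7 d = 42,000 Wh = 42 kWh
Total energy = 4 + 155.4 + 3.898 + 42 = 205.3 kWh
Cost = 205.3 kWh × $0.132 = $27.10 ≈ $27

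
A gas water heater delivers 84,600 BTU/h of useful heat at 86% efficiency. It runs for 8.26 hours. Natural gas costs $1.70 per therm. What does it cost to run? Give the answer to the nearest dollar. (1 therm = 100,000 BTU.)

$14

Heat delivered = 84,600 BTU/h × 8.26 h = 698,796 BTU
Gas input = 698,796 / 0.86 = 812,553 BTU
= 812,553 / 100,000 = 8.126 therm
Cost = 8.126 × $1.70/therm = $13.81 ≈ $14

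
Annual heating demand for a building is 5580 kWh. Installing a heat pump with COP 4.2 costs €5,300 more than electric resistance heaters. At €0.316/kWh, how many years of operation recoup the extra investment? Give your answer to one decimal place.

3.9 years

Resistance: 5580 kWh × €0.316 = €1,763.28/yr
Heat pump: 5580 / 4.2 = 1329 kWh in → × €0.316 = €419.83/yr
Annual savings = €1,343.45
Payback = €5,300 / €1,343.45 = 3.95 years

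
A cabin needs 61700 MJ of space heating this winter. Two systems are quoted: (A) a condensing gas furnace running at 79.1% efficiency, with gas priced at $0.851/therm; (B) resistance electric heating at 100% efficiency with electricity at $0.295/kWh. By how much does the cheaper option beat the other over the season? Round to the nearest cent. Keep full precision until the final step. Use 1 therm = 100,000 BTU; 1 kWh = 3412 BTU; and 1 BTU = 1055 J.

Heat load = 61700 MJ = 61,700,000,000 J / 1055 = 58,483,412 BTU
Gas: input = 58,483,412 / 0.791 = 73,936,046 BTU = 739.4 therm → 739.4 × $0.851 = $629.20
Electric: 58,483,412 BTU / 3412 = 17,140 kWh → × $0.295 = $5,056.45
Difference = |$629.20 − $5,056.45| = $4,427.25

$4427.25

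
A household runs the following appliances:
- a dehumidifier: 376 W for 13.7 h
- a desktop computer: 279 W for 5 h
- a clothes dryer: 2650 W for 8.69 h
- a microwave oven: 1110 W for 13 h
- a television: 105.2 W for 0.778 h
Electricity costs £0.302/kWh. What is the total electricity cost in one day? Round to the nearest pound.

£13

dehumidifier: 376 W × 13.7 h = 5,151 Wh = 5.151 kWh
desktop computer: 279 W × 5 h = 1,395 Wh = 1.395 kWh
clothes dryer: 2650 W × 8.69 h = 23,028 Wh = 23.03 kWh
microwave oven: 1110 W × 13 h = 14,430 Wh = 14.43 kWh
television: 105.2 W × 0.778 h = 82 Wh = 0.08185 kWh
Total energy = 5.151 + 1.395 + 23.03 + 14.43 + 0.08185 = 44.09 kWh
Cost = 44.09 kWh × £0.302 = £13.31 ≈ £13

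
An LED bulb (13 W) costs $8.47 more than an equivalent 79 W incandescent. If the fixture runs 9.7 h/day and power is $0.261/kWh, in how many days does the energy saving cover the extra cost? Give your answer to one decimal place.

50.7 days

Power saved = 79 − 13 = 66 W
Daily energy saved = 66 W × 9.7 h = 640.2 Wh = 0.6402 kWh
Daily savings = 0.6402 × $0.261 = $0.1671
Payback = $8.47 / $0.1671 per day = 50.69 days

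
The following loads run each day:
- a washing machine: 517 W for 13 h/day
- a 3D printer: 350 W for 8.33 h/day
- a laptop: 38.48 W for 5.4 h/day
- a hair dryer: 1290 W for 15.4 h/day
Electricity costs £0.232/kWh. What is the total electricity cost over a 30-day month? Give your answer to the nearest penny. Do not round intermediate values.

£206.78

washing machine: 517 W × 13 h × 30 d = 201,630 Wh = 201.6 kWh
3D printer: 350 W × 8.33 h × 30 d = 87,465 Wh = 87.47 kWh
laptop: 38.48 W × 5.4 h × 30 d = 6,234 Wh = 6.234 kWh
hair dryer: 1290 W × 15.4 h × 30 d = 595,980 Wh = 596 kWh
Total energy = 201.6 + 87.47 + 6.234 + 596 = 891.3 kWh
Cost = 891.3 kWh × £0.232 = £206.78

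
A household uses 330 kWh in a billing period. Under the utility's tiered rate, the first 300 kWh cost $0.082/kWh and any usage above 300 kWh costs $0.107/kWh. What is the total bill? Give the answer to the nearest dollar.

First 300 kWh × $0.082 = $24.60
Remaining 30 kWh × $0.107 = $3.21
Total = $27.81 ≈ $28

$28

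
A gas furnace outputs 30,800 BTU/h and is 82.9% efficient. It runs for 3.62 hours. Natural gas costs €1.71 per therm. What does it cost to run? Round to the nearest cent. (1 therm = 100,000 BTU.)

€2.30

Heat delivered = 30,800 BTU/h × 3.62 h = 111,496 BTU
Gas input = 111,496 / 0.829 = 134,495 BTU
= 134,495 / 100,000 = 1.345 therm
Cost = 1.345 × €1.71/therm = €2.30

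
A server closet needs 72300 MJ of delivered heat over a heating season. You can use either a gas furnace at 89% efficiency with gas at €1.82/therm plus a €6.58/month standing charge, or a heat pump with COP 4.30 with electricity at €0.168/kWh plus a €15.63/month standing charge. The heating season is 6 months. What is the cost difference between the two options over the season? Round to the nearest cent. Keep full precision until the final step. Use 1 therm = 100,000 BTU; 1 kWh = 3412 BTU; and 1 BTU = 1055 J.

€562.39

Heat load = 72300 MJ = 72,300,000,000 J / 1055 = 68,530,806 BTU
Gas: input = 68,530,806 / 0.89 = 77,000,905 BTU = 770 therm → 770 × €1.82 = €1,401.42; + 6 × €6.58 standing = €1,440.90
Heat pump: 68,530,806 BTU / 3412 = 20,090 kWh heat; / 4.30 = 4,671 kWh in → × €0.168 = €784.73; + 6 × €15.63 standing = €878.51
Difference = |€1,440.90 − €878.51| = €562.39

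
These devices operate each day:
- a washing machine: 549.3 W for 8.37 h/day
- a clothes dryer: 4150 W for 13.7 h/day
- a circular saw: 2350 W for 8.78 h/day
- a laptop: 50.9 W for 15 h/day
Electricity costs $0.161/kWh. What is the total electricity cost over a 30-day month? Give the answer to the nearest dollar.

washing machine: 549.3 W × 8.37 h × 30 d = 137,929 Wh = 137.9 kWh
clothes dryer: 4150 W × 13.7 h × 30 d = 1,705,650 Wh = 1,706 kWh
circular saw: 2350 W × 8.78 h × 30 d = 618,990 Wh = 619 kWh
laptop: 50.9 W × 15 h × 30 d = 22,905 Wh = 22.91 kWh
Total energy = 137.9 + 1,706 + 619 + 22.91 = 2,485 kWh
Cost = 2,485 kWh × $0.161 = $400.16 ≈ $400

$400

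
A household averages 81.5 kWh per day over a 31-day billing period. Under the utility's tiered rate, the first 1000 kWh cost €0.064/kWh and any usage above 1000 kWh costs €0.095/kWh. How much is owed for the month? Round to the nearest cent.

€209.02

Usage = 81.5 kWh/day × 31 days = 2526.5 kWh
First 1000 kWh × €0.064 = €64.00
Remaining 1526.5 kWh × €0.095 = €145.02
Total = €209.02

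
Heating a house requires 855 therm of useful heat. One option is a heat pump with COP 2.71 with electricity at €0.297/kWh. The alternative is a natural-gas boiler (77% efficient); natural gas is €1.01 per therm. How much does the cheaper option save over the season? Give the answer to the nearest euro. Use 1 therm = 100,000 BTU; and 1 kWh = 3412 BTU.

Heat load = 855 therm × 100,000 = 85,500,000 BTU
Gas: input = 85,500,000 / 0.77 = 111,038,961 BTU = 1,110 therm → 1,110 × €1.01 = €1,121.49
Heat pump: 85,500,000 BTU / 3412 = 25,060 kWh heat; / 2.71 = 9,247 kWh in → × €0.297 = €2,746.28
Difference = |€1,121.49 − €2,746.28| = €1,624.78 ≈ €1625

€1625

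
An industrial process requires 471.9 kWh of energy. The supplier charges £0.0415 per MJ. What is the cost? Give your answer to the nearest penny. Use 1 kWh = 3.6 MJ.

£70.50

471.9 kWh × (3.6 MJ/kWh) = 1,699 MJ
Cost = 1,699 MJ × £0.0415/MJ = £70.50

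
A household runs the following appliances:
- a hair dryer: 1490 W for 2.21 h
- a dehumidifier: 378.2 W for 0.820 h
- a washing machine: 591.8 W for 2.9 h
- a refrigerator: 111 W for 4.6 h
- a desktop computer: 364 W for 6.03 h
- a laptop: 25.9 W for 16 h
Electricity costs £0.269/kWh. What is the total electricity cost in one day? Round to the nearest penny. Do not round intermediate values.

£2.27

hair dryer: 1490 W × 2.21 h = 3,293 Wh = 3.293 kWh
dehumidifier: 378.2 W × 0.820 h = 310 Wh = 0.3101 kWh
washing machine: 591.8 W × 2.9 h = 1,716 Wh = 1.716 kWh
refrigerator: 111 W × 4.6 h = 511 Wh = 0.5106 kWh
desktop computer: 364 W × 6.03 h = 2,195 Wh = 2.195 kWh
laptop: 25.9 W × 16 h = 414 Wh = 0.4144 kWh
Total energy = 3.293 + 0.3101 + 1.716 + 0.5106 + 2.195 + 0.4144 = 8.439 kWh
Cost = 8.439 kWh × £0.269 = £2.27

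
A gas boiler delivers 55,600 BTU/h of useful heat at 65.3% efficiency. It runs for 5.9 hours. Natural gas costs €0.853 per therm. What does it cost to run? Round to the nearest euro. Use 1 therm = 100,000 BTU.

Heat delivered = 55,600 BTU/h × 5.9 h = 328,040 BTU
Gas input = 328,040 / 0.653 = 502,358 BTU
= 502,358 / 100,000 = 5.024 therm
Cost = 5.024 × €0.853/therm = €4.29 ≈ €4

€4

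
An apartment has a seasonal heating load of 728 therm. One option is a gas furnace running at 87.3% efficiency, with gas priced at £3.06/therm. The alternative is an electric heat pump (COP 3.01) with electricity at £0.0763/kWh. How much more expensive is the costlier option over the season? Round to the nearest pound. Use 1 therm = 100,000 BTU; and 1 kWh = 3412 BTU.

£2011

Heat load = 728 therm × 100,000 = 72,800,000 BTU
Gas: input = 72,800,000 / 0.873 = 83,390,607 BTU = 833.9 therm → 833.9 × £3.06 = £2,551.75
Heat pump: 72,800,000 BTU / 3412 = 21,340 kWh heat; / 3.01 = 7,089 kWh in → × £0.0763 = £540.85
Difference = |£2,551.75 − £540.85| = £2,010.90 ≈ £2011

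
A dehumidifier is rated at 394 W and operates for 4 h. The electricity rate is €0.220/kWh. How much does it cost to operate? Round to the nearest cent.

€0.35

Energy = 394 W × 4 h = 1,576 Wh = 1.576 kWh
Cost = 1.576 kWh × €0.220/kWh = €0.35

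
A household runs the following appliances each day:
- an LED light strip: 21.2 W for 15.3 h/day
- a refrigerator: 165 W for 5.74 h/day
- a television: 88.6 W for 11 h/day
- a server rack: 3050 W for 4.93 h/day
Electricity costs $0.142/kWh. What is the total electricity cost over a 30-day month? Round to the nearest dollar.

LED light strip: 21.2 W × 15.3 h × 30 d = 9,731 Wh = 9.731 kWh
refrigerator: 165 W × 5.74 h × 30 d = 28,413 Wh = 28.41 kWh
television: 88.6 W × 11 h × 30 d = 29,238 Wh = 29.24 kWh
server rack: 3050 W × 4.93 h × 30 d = 451,095 Wh = 451.1 kWh
Total energy = 9.731 + 28.41 + 29.24 + 451.1 = 518.5 kWh
Cost = 518.5 kWh × $0.142 = $73.62 ≈ $74

$74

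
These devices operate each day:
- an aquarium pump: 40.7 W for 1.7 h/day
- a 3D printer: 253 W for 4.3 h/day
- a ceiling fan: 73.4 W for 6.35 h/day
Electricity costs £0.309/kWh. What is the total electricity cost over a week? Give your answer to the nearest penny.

£3.51

aquarium pump: 40.7 W × 1.7 h × 7 d = 484 Wh = 0.4843 kWh
3D printer: 253 W × 4.3 h × 7 d = 7,615 Wh = 7.615 kWh
ceiling fan: 73.4 W × 6.35 h × 7 d = 3,263 Wh = 3.263 kWh
Total energy = 0.4843 + 7.615 + 3.263 = 11.36 kWh
Cost = 11.36 kWh × £0.309 = £3.51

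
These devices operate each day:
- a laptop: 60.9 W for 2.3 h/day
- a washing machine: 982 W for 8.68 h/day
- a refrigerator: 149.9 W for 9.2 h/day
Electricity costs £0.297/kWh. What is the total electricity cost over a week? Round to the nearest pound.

£21

laptop: 60.9 W × 2.3 h × 7 d = 980 Wh = 0.9805 kWh
washing machine: 982 W × 8.68 h × 7 d = 59,666 Wh = 59.67 kWh
refrigerator: 149.9 W × 9.2 h × 7 d = 9,654 Wh = 9.654 kWh
Total energy = 0.9805 + 59.67 + 9.654 = 70.3 kWh
Cost = 70.3 kWh × £0.297 = £20.88 ≈ £21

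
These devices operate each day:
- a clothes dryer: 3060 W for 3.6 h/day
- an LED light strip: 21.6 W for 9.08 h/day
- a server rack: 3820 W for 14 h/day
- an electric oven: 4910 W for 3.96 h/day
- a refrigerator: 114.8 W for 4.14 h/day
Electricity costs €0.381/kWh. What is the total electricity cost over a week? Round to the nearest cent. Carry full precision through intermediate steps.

€225.66

clothes dryer: 3060 W × 3.6 h × 7 d = 77,112 Wh = 77.11 kWh
LED light strip: 21.6 W × 9.08 h × 7 d = 1,373 Wh = 1.373 kWh
server rack: 3820 W × 14 h × 7 d = 374,360 Wh = 374.4 kWh
electric oven: 4910 W × 3.96 h × 7 d = 136,105 Wh = 136.1 kWh
refrigerator: 114.8 W × 4.14 h × 7 d = 3,327 Wh = 3.327 kWh
Total energy = 77.11 + 1.373 + 374.4 + 136.1 + 3.327 = 592.3 kWh
Cost = 592.3 kWh × €0.381 = €225.66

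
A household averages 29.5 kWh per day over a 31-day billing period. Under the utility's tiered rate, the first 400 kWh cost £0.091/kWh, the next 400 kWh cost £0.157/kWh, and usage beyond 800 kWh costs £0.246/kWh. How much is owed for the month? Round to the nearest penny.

Usage = 29.5 kWh/day × 31 days = 914.5 kWh
First 400 kWh × £0.091 = £36.40
Next 400 kWh × £0.157 = £62.80
Remaining 114.5 kWh × £0.246 = £28.17
Total = £127.37

£127.37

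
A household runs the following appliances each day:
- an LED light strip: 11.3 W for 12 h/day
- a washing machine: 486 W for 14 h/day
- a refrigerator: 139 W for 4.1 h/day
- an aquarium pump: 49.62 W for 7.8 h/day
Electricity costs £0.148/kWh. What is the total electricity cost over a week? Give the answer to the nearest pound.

LED light strip: 11.3 W × 12 h × 7 d = 949 Wh = 0.9492 kWh
washing machine: 486 W × 14 h × 7 d = 47,628 Wh = 47.63 kWh
refrigerator: 139 W × 4.1 h × 7 d = 3,989 Wh = 3.989 kWh
aquarium pump: 49.62 W × 7.8 h × 7 d = 2,709 Wh = 2.709 kWh
Total energy = 0.9492 + 47.63 + 3.989 + 2.709 = 55.28 kWh
Cost = 55.28 kWh × £0.148 = £8.18 ≈ £8

£8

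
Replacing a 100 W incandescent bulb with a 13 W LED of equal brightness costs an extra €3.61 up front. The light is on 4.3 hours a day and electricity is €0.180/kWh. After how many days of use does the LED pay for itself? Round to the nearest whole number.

Power saved = 100 − 13 = 87 W
Daily energy saved = 87 W × 4.3 h = 374.1 Wh = 0.3741 kWh
Daily savings = 0.3741 × €0.180 = €0.0673
Payback = €3.61 / €0.0673 per day = 53.61 days

54 days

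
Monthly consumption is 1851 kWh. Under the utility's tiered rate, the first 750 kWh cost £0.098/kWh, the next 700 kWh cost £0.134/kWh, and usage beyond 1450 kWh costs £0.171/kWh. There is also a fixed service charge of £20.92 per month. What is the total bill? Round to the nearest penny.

First 750 kWh × £0.098 = £73.50
Next 700 kWh × £0.134 = £93.80
Remaining 401 kWh × £0.171 = £68.57
Energy charge = £235.87; + service £20.92 = £256.79

£256.79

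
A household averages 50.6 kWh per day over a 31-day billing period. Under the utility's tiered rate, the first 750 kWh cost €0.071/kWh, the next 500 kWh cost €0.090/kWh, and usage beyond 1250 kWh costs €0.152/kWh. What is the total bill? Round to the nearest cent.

€146.68

Usage = 50.6 kWh/day × 31 days = 1568.6 kWh
First 750 kWh × €0.071 = €53.25
Next 500 kWh × €0.090 = €45.00
Remaining 318.6 kWh × €0.152 = €48.43
Total = €146.68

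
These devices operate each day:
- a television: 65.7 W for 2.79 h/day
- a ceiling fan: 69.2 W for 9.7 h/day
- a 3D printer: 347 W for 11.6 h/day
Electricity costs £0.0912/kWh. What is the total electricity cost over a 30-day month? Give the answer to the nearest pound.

television: 65.7 W × 2.79 h × 30 d = 5,499 Wh = 5.499 kWh
ceiling fan: 69.2 W × 9.7 h × 30 d = 20,137 Wh = 20.14 kWh
3D printer: 347 W × 11.6 h × 30 d = 120,756 Wh = 120.8 kWh
Total energy = 5.499 + 20.14 + 120.8 = 146.4 kWh
Cost = 146.4 kWh × £0.0912 = £13.35 ≈ £13

£13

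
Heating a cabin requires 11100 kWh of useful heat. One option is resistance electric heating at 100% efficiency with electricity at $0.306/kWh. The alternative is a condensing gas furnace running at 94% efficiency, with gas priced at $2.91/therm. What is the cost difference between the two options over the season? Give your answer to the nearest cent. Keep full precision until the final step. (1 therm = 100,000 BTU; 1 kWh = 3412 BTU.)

$2224.14

Heat load = 11100 kWh × 3412 = 37,873,200 BTU
Gas: input = 37,873,200 / 0.94 = 40,290,638 BTU = 402.9 therm → 402.9 × $2.91 = $1,172.46
Electric: 37,873,200 BTU / 3412 = 11,100 kWh → × $0.306 = $3,396.60
Difference = |$1,172.46 − $3,396.60| = $2,224.14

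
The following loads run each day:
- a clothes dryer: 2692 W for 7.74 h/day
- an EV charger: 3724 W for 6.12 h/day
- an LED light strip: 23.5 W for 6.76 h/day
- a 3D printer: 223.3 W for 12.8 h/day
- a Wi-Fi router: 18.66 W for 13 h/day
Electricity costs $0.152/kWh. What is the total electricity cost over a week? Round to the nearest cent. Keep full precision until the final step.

$49.89

clothes dryer: 2692 W × 7.74 h × 7 d = 145,853 Wh = 145.9 kWh
EV charger: 3724 W × 6.12 h × 7 d = 159,536 Wh = 159.5 kWh
LED light strip: 23.5 W × 6.76 h × 7 d = 1,112 Wh = 1.112 kWh
3D printer: 223.3 W × 12.8 h × 7 d = 20,008 Wh = 20.01 kWh
Wi-Fi router: 18.66 W × 13 h × 7 d = 1,698 Wh = 1.698 kWh
Total energy = 145.9 + 159.5 + 1.112 + 20.01 + 1.698 = 328.2 kWh
Cost = 328.2 kWh × $0.152 = $49.89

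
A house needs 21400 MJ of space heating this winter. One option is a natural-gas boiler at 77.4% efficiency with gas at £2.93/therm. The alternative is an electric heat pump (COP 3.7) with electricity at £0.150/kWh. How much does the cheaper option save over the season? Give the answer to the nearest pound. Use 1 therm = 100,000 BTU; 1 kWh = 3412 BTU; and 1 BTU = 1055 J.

£527

Heat load = 21400 MJ = 21,400,000,000 J / 1055 = 20,284,360 BTU
Gas: input = 20,284,360 / 0.774 = 26,207,184 BTU = 262.1 therm → 262.1 × £2.93 = £767.87
Heat pump: 20,284,360 BTU / 3412 = 5,945 kWh heat; / 3.7 = 1,607 kWh in → × £0.150 = £241.01
Difference = |£767.87 − £241.01| = £526.86 ≈ £527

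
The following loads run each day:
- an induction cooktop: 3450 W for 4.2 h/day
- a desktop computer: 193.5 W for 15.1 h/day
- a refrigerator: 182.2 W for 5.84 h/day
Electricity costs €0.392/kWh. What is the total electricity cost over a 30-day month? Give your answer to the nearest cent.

induction cooktop: 3450 W × 4.2 h × 30 d = 434,700 Wh = 434.7 kWh
desktop computer: 193.5 W × 15.1 h × 30 d = 87,656 Wh = 87.66 kWh
refrigerator: 182.2 W × 5.84 h × 30 d = 31,921 Wh = 31.92 kWh
Total energy = 434.7 + 87.66 + 31.92 = 554.3 kWh
Cost = 554.3 kWh × €0.392 = €217.28

€217.28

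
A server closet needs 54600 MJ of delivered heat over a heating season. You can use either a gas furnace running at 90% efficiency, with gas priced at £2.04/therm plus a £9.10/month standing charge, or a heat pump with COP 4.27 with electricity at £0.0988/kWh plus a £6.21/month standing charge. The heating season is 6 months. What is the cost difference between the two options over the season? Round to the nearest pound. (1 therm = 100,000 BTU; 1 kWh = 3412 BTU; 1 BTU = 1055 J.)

£839

Heat load = 54600 MJ = 54,600,000,000 J / 1055 = 51,753,555 BTU
Gas: input = 51,753,555 / 0.900 = 57,503,949 BTU = 575 therm → 575 × £2.04 = £1,173.08; + 6 × £9.10 standing = £1,227.68
Heat pump: 51,753,555 BTU / 3412 = 15,170 kWh heat; / 4.27 = 3,552 kWh in → × £0.0988 = £350.96; + 6 × £6.21 standing = £388.22
Difference = |£1,227.68 − £388.22| = £839.46 ≈ £839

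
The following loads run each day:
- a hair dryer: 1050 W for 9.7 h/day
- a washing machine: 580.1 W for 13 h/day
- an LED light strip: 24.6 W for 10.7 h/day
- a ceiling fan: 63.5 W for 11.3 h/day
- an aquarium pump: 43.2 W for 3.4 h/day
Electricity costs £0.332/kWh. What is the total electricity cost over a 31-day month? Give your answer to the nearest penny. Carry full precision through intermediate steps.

£194.04

hair dryer: 1050 W × 9.7 h × 31 d = 315,735 Wh = 315.7 kWh
washing machine: 580.1 W × 13 h × 31 d = 233,780 Wh = 233.8 kWh
LED light strip: 24.6 W × 10.7 h × 31 d = 8,160 Wh = 8.16 kWh
ceiling fan: 63.5 W × 11.3 h × 31 d = 22,244 Wh = 22.24 kWh
aquarium pump: 43.2 W × 3.4 h × 31 d = 4,553 Wh = 4.553 kWh
Total energy = 315.7 + 233.8 + 8.16 + 22.24 + 4.553 = 584.5 kWh
Cost = 584.5 kWh × £0.332 = £194.04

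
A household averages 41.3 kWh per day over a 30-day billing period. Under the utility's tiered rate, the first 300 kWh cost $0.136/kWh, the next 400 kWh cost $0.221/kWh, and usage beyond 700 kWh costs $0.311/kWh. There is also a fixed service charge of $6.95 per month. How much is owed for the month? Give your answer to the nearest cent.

Usage = 41.3 kWh/day × 30 days = 1239 kWh
First 300 kWh × $0.136 = $40.80
Next 400 kWh × $0.221 = $88.40
Remaining 539 kWh × $0.311 = $167.63
Energy charge = $296.83; + service $6.95 = $303.78

$303.78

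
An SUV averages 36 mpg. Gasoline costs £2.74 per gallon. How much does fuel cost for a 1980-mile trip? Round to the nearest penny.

Fuel = 1980 mi / 36 mpg = 55 gal
Cost = 55 gal × £2.74/gal = £150.70

£150.70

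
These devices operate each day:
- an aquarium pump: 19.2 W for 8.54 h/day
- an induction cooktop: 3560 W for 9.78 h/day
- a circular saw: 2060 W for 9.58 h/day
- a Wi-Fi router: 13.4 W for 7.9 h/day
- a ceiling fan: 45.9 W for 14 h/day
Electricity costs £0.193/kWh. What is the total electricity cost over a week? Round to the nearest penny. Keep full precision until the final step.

aquarium pump: 19.2 W × 8.54 h × 7 d = 1,148 Wh = 1.148 kWh
induction cooktop: 3560 W × 9.78 h × 7 d = 243,718 Wh = 243.7 kWh
circular saw: 2060 W × 9.58 h × 7 d = 138,144 Wh = 138.1 kWh
Wi-Fi router: 13.4 W × 7.9 h × 7 d = 741 Wh = 0.741 kWh
ceiling fan: 45.9 W × 14 h × 7 d = 4,498 Wh = 4.498 kWh
Total energy = 1.148 + 243.7 + 138.1 + 0.741 + 4.498 = 388.2 kWh
Cost = 388.2 kWh × £0.193 = £74.93

£74.93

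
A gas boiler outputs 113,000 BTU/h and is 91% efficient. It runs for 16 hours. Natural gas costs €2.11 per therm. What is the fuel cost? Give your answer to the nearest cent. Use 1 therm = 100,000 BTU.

€41.92

Heat delivered = 113,000 BTU/h × 16 h = 1,808,000 BTU
Gas input = 1,808,000 / 0.91 = 1,986,813 BTU
= 1,986,813 / 100,000 = 19.87 therm
Cost = 19.87 × €2.11/therm = €41.92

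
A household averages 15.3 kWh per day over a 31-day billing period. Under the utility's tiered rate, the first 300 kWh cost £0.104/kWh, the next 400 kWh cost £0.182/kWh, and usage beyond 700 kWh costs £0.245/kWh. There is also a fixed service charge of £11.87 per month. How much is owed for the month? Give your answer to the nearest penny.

£74.79

Usage = 15.3 kWh/day × 31 days = 474.3 kWh
First 300 kWh × £0.104 = £31.20
Next 174.3 kWh × £0.182 = £31.72
Remaining tier: 0 kWh (not reached)
Energy charge = £62.92; + service £11.87 = £74.79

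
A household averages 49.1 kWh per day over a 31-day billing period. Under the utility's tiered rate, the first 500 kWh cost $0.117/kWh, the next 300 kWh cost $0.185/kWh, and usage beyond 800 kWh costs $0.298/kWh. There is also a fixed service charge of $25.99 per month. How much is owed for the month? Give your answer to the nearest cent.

Usage = 49.1 kWh/day × 31 days = 1522.1 kWh
First 500 kWh × $0.117 = $58.50
Next 300 kWh × $0.185 = $55.50
Remaining 722.1 kWh × $0.298 = $215.19
Energy charge = $329.19; + service $25.99 = $355.18

$355.18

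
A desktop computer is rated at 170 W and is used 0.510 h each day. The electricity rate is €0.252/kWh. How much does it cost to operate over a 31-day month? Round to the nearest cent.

€0.68

Energy = 170 W × 0.510 h/day × 31 days = 2,688 Wh = 2.688 kWh
Cost = 2.688 kWh × €0.252/kWh = €0.68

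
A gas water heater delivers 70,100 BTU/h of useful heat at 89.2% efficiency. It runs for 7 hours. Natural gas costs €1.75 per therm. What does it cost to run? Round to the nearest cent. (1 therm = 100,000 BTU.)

Heat delivered = 70,100 BTU/h × 7 h = 490,700 BTU
Gas input = 490,700 / 0.892 = 550,112 BTU
= 550,112 / 100,000 = 5.501 therm
Cost = 5.501 × €1.75/therm = €9.63

€9.63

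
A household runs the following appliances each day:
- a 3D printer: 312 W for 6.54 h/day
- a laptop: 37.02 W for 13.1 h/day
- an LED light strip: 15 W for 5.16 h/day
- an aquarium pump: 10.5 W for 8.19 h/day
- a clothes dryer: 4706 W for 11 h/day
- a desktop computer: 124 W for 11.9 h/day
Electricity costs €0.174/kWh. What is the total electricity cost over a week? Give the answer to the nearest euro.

3D printer: 312 W × 6.54 h × 7 d = 14,283 Wh = 14.28 kWh
laptop: 37.02 W × 13.1 h × 7 d = 3,395 Wh = 3.395 kWh
LED light strip: 15 W × 5.16 h × 7 d = 542 Wh = 0.5418 kWh
aquarium pump: 10.5 W × 8.19 h × 7 d = 602 Wh = 0.602 kWh
clothes dryer: 4706 W × 11 h × 7 d = 362,362 Wh = 362.4 kWh
desktop computer: 124 W × 11.9 h × 7 d = 10,329 Wh = 10.33 kWh
Total energy = 14.28 + 3.395 + 0.5418 + 0.602 + 362.4 + 10.33 = 391.5 kWh
Cost = 391.5 kWh × €0.174 = €68.12 ≈ €68

€68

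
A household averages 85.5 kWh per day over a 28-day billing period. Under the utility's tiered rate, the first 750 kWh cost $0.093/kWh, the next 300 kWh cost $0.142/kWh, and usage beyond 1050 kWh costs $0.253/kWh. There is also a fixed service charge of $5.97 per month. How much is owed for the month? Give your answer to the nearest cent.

$458.35

Usage = 85.5 kWh/day × 28 days = 2394 kWh
First 750 kWh × $0.093 = $69.75
Next 300 kWh × $0.142 = $42.60
Remaining 1344 kWh × $0.253 = $340.03
Energy charge = $452.38; + service $5.97 = $458.35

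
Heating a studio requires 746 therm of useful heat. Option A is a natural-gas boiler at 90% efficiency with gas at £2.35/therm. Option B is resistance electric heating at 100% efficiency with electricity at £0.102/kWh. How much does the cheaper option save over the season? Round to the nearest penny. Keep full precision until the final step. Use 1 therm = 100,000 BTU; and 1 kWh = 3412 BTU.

Heat load = 746 therm × 100,000 = 74,600,000 BTU
Gas: input = 74,600,000 / 0.90 = 82,888,889 BTU = 828.9 therm → 828.9 × £2.35 = £1,947.89
Electric: 74,600,000 BTU / 3412 = 21,860 kWh → × £0.102 = £2,230.13
Difference = |£1,947.89 − £2,230.13| = £282.24

£282.24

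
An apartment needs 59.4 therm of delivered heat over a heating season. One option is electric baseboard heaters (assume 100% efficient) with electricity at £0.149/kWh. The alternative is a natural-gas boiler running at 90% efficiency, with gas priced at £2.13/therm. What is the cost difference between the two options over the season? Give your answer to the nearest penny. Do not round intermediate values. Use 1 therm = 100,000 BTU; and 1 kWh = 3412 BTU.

Heat load = 59.4 therm × 100,000 = 5,940,000 BTU
Gas: input = 5,940,000 / 0.90 = 6,600,000 BTU = 66 therm → 66 × £2.13 = £140.58
Electric: 5,940,000 BTU / 3412 = 1,741 kWh → × £0.149 = £259.40
Difference = |£140.58 − £259.40| = £118.82

£118.82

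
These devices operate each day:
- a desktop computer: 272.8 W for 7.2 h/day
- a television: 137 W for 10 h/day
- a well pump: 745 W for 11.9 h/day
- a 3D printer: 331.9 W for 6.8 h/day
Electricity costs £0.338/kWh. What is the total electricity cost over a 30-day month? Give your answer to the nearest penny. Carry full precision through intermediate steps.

desktop computer: 272.8 W × 7.2 h × 30 d = 58,925 Wh = 58.92 kWh
television: 137 W × 10 h × 30 d = 41,100 Wh = 41.1 kWh
well pump: 745 W × 11.9 h × 30 d = 265,965 Wh = 266 kWh
3D printer: 331.9 W × 6.8 h × 30 d = 67,708 Wh = 67.71 kWh
Total energy = 58.92 + 41.1 + 266 + 67.71 = 433.7 kWh
Cost = 433.7 kWh × £0.338 = £146.59

£146.59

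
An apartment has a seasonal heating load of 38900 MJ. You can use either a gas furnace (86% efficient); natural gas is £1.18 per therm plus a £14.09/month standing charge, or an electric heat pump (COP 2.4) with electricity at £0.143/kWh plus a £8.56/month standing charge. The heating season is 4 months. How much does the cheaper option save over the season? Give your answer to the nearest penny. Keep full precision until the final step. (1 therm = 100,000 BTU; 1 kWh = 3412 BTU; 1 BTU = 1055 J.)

Heat load = 38900 MJ = 38,900,000,000 J / 1055 = 36,872,038 BTU
Gas: input = 36,872,038 / 0.86 = 42,874,463 BTU = 428.7 therm → 428.7 × £1.18 = £505.92; + 4 × £14.09 standing = £562.28
Heat pump: 36,872,038 BTU / 3412 = 10,810 kWh heat; / 2.4 = 4,503 kWh in → × £0.143 = £643.89; + 4 × £8.56 standing = £678.13
Difference = |£562.28 − £678.13| = £115.85

£115.85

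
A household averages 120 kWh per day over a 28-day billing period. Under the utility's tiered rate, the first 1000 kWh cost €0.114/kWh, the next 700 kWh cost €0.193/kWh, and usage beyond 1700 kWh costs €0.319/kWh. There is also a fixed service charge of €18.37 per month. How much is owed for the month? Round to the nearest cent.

Usage = 120 kWh/day × 28 days = 3360 kWh
First 1000 kWh × €0.114 = €114.00
Next 700 kWh × €0.193 = €135.10
Remaining 1660 kWh × €0.319 = €529.54
Energy charge = €778.64; + service €18.37 = €797.01

€797.01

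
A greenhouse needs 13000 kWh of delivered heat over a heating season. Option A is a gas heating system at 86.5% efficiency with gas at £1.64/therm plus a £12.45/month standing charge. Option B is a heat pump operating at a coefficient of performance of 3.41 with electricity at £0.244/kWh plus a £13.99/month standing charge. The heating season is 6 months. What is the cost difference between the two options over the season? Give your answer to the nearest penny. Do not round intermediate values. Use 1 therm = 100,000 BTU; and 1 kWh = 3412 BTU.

Heat load = 13000 kWh × 3412 = 44,356,000 BTU
Gas: input = 44,356,000 / 0.865 = 51,278,613 BTU = 512.8 therm → 512.8 × £1.64 = £840.97; + 6 × £12.45 standing = £915.67
Heat pump: 44,356,000 BTU / 3412 = 13,000 kWh heat; / 3.41 = 3,812 kWh in → × £0.244 = £930.21; + 6 × £13.99 standing = £1,014.15
Difference = |£915.67 − £1,014.15| = £98.48

£98.48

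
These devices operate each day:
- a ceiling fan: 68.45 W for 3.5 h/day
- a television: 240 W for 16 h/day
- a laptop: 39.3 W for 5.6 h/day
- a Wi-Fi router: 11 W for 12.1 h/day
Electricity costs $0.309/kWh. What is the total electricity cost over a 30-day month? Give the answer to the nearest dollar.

$41

ceiling fan: 68.45 W × 3.5 h × 30 d = 7,187 Wh = 7.187 kWh
television: 240 W × 16 h × 30 d = 115,200 Wh = 115.2 kWh
laptop: 39.3 W × 5.6 h × 30 d = 6,602 Wh = 6.602 kWh
Wi-Fi router: 11 W × 12.1 h × 30 d = 3,993 Wh = 3.993 kWh
Total energy = 7.187 + 115.2 + 6.602 + 3.993 = 133 kWh
Cost = 133 kWh × $0.309 = $41.09 ≈ $41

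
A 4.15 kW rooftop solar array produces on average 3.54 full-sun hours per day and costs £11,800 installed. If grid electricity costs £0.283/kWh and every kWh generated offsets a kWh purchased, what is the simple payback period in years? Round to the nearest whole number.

Daily generation = 4.15 kW × 3.54 h = 14.69 kWh
Annual generation = 14.69 × 365 = 5362.2 kWh
Annual savings = 5362.2 × £0.283 = £1,517.51
Payback = £11,800 / £1,517.51 = 7.78 years

8 years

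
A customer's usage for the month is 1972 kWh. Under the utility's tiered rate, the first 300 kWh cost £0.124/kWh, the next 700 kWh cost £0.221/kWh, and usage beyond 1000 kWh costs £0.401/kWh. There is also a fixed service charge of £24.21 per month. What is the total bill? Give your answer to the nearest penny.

£605.88

First 300 kWh × £0.124 = £37.20
Next 700 kWh × £0.221 = £154.70
Remaining 972 kWh × £0.401 = £389.77
Energy charge = £581.67; + service £24.21 = £605.88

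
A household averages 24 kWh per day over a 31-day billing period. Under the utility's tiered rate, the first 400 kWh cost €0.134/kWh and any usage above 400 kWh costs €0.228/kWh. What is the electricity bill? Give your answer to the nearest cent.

€132.03

Usage = 24 kWh/day × 31 days = 744 kWh
First 400 kWh × €0.134 = €53.60
Remaining 344 kWh × €0.228 = €78.43
Total = €132.03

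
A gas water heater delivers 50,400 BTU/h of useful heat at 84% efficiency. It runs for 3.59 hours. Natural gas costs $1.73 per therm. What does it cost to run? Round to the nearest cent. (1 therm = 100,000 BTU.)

$3.73

Heat delivered = 50,400 BTU/h × 3.59 h = 180,936 BTU
Gas input = 180,936 / 0.84 = 215,400 BTU
= 215,400 / 100,000 = 2.154 therm
Cost = 2.154 × $1.73/therm = $3.73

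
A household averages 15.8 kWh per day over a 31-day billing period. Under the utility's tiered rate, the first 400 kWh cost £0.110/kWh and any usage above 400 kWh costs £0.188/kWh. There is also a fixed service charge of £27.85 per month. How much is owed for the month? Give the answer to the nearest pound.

£89

Usage = 15.8 kWh/day × 31 days = 489.8 kWh
First 400 kWh × £0.110 = £44.00
Remaining 89.8 kWh × £0.188 = £16.88
Energy charge = £60.88; + service £27.85 = £88.73 ≈ £89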